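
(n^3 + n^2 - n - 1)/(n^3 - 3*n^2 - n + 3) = (n + 1)/(n - 3)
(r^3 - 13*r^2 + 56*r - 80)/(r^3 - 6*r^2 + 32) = (r - 5)/(r + 2)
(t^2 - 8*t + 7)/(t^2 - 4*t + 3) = (t - 7)/(t - 3)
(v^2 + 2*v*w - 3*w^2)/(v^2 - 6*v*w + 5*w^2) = (v + 3*w)/(v - 5*w)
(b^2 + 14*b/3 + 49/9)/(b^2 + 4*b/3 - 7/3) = (b + 7/3)/(b - 1)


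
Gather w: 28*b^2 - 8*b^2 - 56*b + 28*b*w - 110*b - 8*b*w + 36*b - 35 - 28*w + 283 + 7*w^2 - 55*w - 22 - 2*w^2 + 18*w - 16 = 20*b^2 - 130*b + 5*w^2 + w*(20*b - 65) + 210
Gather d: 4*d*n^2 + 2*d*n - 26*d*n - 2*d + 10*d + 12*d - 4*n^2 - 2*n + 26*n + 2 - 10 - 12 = d*(4*n^2 - 24*n + 20) - 4*n^2 + 24*n - 20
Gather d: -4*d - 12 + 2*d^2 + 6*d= 2*d^2 + 2*d - 12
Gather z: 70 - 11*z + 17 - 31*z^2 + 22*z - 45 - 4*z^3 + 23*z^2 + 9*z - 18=-4*z^3 - 8*z^2 + 20*z + 24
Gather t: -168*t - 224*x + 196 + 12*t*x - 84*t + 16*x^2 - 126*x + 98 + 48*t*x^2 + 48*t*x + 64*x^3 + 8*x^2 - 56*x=t*(48*x^2 + 60*x - 252) + 64*x^3 + 24*x^2 - 406*x + 294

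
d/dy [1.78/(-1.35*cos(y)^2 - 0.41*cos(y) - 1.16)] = -(4.806*cos(y) + 0.7298)*sin(y)/(1.35*cos(y)^2 + 0.41*cos(y) + 1.16)^2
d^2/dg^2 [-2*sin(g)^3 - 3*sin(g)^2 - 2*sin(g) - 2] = 18*sin(g)^3 + 12*sin(g)^2 - 10*sin(g) - 6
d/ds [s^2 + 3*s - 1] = 2*s + 3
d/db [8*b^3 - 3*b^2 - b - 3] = 24*b^2 - 6*b - 1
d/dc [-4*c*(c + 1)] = -8*c - 4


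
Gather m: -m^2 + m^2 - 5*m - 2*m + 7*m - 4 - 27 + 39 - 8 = 0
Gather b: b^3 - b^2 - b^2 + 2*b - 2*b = b^3 - 2*b^2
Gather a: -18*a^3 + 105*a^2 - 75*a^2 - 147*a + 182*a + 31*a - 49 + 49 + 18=-18*a^3 + 30*a^2 + 66*a + 18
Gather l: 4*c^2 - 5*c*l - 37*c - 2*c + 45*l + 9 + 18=4*c^2 - 39*c + l*(45 - 5*c) + 27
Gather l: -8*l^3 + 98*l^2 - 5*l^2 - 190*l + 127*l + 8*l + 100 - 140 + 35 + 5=-8*l^3 + 93*l^2 - 55*l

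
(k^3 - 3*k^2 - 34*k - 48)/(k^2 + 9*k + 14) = (k^2 - 5*k - 24)/(k + 7)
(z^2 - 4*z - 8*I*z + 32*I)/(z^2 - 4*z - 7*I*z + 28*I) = (z - 8*I)/(z - 7*I)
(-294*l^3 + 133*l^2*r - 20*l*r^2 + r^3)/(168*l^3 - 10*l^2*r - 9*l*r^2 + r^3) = (-7*l + r)/(4*l + r)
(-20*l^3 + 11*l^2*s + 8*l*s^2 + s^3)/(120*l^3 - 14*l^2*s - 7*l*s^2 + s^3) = (-5*l^2 + 4*l*s + s^2)/(30*l^2 - 11*l*s + s^2)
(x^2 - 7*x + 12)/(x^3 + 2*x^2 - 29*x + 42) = (x - 4)/(x^2 + 5*x - 14)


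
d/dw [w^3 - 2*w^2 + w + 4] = 3*w^2 - 4*w + 1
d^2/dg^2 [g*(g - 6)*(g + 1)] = 6*g - 10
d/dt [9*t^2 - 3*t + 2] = 18*t - 3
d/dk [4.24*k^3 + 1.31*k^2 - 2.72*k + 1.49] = 12.72*k^2 + 2.62*k - 2.72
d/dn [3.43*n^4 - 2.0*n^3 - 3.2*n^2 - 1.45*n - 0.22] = 13.72*n^3 - 6.0*n^2 - 6.4*n - 1.45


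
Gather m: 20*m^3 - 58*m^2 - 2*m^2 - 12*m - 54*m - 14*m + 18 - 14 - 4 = 20*m^3 - 60*m^2 - 80*m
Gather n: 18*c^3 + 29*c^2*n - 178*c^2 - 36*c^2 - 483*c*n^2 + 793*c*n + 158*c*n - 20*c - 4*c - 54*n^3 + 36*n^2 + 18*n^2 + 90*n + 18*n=18*c^3 - 214*c^2 - 24*c - 54*n^3 + n^2*(54 - 483*c) + n*(29*c^2 + 951*c + 108)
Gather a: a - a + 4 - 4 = 0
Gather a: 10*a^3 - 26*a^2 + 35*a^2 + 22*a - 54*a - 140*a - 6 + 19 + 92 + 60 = 10*a^3 + 9*a^2 - 172*a + 165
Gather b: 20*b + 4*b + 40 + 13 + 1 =24*b + 54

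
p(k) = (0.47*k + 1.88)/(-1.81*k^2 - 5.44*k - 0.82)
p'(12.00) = 0.00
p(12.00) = -0.02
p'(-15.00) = 0.00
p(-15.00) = 0.02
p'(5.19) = 0.01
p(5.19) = -0.06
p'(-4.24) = -0.04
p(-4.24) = 0.01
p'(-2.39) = -0.46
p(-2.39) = 0.41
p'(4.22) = 0.02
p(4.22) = -0.07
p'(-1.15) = 0.34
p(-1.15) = 0.44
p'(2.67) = 0.04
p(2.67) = -0.11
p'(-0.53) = 2.68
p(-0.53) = 1.05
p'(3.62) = 0.02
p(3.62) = -0.08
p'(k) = (0.47*k + 1.88)*(3.62*k + 5.44)/(-1.81*k^2 - 5.44*k - 0.82)^2 + 0.47/(-1.81*k^2 - 5.44*k - 0.82) = (0.8507*k^2 + 6.8056*k + 9.8418)/(3.2761*k^4 + 19.6928*k^3 + 32.562*k^2 + 8.9216*k + 0.6724)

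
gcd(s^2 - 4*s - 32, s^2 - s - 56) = s - 8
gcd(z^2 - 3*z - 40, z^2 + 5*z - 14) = 1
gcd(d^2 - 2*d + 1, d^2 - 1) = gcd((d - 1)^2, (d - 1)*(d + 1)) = d - 1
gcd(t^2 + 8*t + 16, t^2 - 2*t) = 1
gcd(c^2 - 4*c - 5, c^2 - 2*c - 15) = c - 5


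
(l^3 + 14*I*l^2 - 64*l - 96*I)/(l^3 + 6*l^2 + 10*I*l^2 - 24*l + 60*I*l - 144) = (l + 4*I)/(l + 6)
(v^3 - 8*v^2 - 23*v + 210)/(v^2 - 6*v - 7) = (v^2 - v - 30)/(v + 1)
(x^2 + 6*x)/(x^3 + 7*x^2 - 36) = x/(x^2 + x - 6)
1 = 1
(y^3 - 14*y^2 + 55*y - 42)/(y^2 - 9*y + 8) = (y^2 - 13*y + 42)/(y - 8)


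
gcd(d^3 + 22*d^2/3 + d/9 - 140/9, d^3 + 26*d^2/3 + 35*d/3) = d^2 + 26*d/3 + 35/3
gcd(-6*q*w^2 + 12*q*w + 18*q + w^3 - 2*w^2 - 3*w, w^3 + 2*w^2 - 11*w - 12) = w^2 - 2*w - 3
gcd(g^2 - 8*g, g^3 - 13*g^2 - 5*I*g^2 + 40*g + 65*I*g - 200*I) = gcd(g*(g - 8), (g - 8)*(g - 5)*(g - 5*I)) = g - 8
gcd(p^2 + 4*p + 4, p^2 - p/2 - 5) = p + 2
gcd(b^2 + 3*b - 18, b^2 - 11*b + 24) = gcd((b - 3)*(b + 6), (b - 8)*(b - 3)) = b - 3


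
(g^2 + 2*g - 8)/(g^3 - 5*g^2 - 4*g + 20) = (g + 4)/(g^2 - 3*g - 10)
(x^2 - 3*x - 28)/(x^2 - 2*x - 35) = (x + 4)/(x + 5)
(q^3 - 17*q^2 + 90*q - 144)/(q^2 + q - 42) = (q^2 - 11*q + 24)/(q + 7)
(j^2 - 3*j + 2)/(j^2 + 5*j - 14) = (j - 1)/(j + 7)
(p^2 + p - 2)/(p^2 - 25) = (p^2 + p - 2)/(p^2 - 25)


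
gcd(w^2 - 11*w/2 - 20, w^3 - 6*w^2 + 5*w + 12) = 1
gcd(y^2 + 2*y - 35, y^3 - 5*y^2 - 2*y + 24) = 1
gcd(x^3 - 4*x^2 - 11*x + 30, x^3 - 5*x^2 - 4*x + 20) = x^2 - 7*x + 10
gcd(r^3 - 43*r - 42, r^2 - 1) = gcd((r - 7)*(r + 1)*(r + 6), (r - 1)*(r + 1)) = r + 1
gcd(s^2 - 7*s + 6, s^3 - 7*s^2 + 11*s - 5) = s - 1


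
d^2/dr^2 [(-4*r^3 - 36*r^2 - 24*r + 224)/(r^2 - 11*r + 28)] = 528*(-3*r^3 + 28*r^2 - 56*r - 56)/(r^6 - 33*r^5 + 447*r^4 - 3179*r^3 + 12516*r^2 - 25872*r + 21952)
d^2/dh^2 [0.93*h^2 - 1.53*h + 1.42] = 1.86000000000000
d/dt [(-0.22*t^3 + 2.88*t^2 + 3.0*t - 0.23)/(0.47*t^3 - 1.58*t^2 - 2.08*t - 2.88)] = (-1.006*t^4 - 1.9048*t^3 + 0.9747*t^2 - 17.3156*t - 9.1184)/(0.2209*t^6 - 1.4852*t^5 + 0.5412*t^4 + 3.8656*t^3 + 13.4272*t^2 + 11.9808*t + 8.2944)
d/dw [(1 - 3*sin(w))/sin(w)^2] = (3*sin(w) - 2)*cos(w)/sin(w)^3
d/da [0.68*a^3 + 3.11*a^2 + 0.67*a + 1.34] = 2.04*a^2 + 6.22*a + 0.67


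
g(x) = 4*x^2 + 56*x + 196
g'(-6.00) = 8.00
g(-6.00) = 4.00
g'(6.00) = 104.00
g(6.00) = 676.00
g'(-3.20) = 30.40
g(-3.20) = 57.76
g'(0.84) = 62.72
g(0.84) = 245.86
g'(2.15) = 73.20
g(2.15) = 334.89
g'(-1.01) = 47.92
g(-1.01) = 143.52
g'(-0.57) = 51.44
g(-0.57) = 165.38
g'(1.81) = 70.48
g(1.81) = 310.46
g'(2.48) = 75.84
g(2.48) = 359.48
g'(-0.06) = 55.52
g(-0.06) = 192.65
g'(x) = 8*x + 56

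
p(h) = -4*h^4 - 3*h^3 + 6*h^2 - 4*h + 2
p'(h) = -16*h^3 - 9*h^2 + 12*h - 4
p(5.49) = -3969.23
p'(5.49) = -2856.89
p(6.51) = -7781.73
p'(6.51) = -4721.61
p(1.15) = -6.22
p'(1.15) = -26.44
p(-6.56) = -6274.22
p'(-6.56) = 4046.78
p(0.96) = -2.36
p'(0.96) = -14.93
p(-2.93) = -154.11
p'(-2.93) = 286.04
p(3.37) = -574.07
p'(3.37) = -678.14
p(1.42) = -16.43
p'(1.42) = -50.92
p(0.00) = 2.00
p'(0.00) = -4.00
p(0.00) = 2.00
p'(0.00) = -4.00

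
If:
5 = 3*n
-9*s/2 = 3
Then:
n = 5/3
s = -2/3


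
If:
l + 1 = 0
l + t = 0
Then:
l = -1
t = 1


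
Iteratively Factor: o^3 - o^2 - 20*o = (o)*(o^2 - o - 20) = o*(o - 5)*(o + 4)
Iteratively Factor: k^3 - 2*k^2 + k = (k - 1)*(k^2 - k) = (k - 1)^2*(k)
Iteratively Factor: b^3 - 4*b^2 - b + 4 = (b - 1)*(b^2 - 3*b - 4) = (b - 4)*(b - 1)*(b + 1)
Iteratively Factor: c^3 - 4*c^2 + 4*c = (c)*(c^2 - 4*c + 4) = c*(c - 2)*(c - 2)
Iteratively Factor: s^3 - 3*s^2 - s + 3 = (s - 3)*(s^2 - 1) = (s - 3)*(s + 1)*(s - 1)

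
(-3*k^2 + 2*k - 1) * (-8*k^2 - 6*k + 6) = 24*k^4 + 2*k^3 - 22*k^2 + 18*k - 6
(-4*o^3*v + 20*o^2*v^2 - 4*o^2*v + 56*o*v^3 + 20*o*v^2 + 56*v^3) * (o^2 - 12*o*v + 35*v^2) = -4*o^5*v + 68*o^4*v^2 - 4*o^4*v - 324*o^3*v^3 + 68*o^3*v^2 + 28*o^2*v^4 - 324*o^2*v^3 + 1960*o*v^5 + 28*o*v^4 + 1960*v^5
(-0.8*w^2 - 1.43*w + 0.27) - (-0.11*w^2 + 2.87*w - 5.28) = -0.69*w^2 - 4.3*w + 5.55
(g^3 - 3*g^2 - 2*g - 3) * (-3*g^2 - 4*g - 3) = -3*g^5 + 5*g^4 + 15*g^3 + 26*g^2 + 18*g + 9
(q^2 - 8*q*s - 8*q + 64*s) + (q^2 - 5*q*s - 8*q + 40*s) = 2*q^2 - 13*q*s - 16*q + 104*s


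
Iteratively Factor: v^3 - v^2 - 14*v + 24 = (v - 2)*(v^2 + v - 12) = (v - 2)*(v + 4)*(v - 3)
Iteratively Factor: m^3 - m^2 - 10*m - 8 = (m - 4)*(m^2 + 3*m + 2) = (m - 4)*(m + 2)*(m + 1)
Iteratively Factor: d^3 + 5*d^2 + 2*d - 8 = (d + 2)*(d^2 + 3*d - 4) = (d + 2)*(d + 4)*(d - 1)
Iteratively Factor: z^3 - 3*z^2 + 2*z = (z)*(z^2 - 3*z + 2) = z*(z - 2)*(z - 1)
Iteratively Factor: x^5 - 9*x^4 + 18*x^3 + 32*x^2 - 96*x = (x - 4)*(x^4 - 5*x^3 - 2*x^2 + 24*x) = (x - 4)^2*(x^3 - x^2 - 6*x) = (x - 4)^2*(x - 3)*(x^2 + 2*x) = (x - 4)^2*(x - 3)*(x + 2)*(x)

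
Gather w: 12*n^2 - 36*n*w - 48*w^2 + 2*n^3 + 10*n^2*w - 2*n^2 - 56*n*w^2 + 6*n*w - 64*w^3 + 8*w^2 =2*n^3 + 10*n^2 - 64*w^3 + w^2*(-56*n - 40) + w*(10*n^2 - 30*n)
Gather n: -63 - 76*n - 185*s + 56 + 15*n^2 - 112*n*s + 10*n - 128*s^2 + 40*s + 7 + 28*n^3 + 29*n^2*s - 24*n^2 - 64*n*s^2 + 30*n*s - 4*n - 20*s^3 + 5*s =28*n^3 + n^2*(29*s - 9) + n*(-64*s^2 - 82*s - 70) - 20*s^3 - 128*s^2 - 140*s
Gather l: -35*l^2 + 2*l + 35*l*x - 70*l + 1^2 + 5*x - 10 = -35*l^2 + l*(35*x - 68) + 5*x - 9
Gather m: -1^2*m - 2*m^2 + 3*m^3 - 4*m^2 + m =3*m^3 - 6*m^2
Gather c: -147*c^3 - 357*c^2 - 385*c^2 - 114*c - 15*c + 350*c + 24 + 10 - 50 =-147*c^3 - 742*c^2 + 221*c - 16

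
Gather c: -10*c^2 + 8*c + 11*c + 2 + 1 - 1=-10*c^2 + 19*c + 2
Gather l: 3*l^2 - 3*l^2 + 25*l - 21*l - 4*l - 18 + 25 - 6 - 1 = 0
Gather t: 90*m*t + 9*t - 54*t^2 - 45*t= -54*t^2 + t*(90*m - 36)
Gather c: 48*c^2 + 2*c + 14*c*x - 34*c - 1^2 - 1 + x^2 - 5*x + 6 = 48*c^2 + c*(14*x - 32) + x^2 - 5*x + 4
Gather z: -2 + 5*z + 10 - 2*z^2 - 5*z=8 - 2*z^2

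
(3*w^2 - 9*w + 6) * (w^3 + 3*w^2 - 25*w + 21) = 3*w^5 - 96*w^3 + 306*w^2 - 339*w + 126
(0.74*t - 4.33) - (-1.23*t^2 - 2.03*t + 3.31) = 1.23*t^2 + 2.77*t - 7.64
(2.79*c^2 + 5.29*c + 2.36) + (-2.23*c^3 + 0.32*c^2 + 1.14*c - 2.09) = -2.23*c^3 + 3.11*c^2 + 6.43*c + 0.27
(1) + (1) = 2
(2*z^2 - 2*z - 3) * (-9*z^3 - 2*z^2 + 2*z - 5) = -18*z^5 + 14*z^4 + 35*z^3 - 8*z^2 + 4*z + 15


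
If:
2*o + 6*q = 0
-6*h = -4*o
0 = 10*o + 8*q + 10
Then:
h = -10/11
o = -15/11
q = 5/11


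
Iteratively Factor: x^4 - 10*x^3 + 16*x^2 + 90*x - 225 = (x - 5)*(x^3 - 5*x^2 - 9*x + 45) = (x - 5)^2*(x^2 - 9) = (x - 5)^2*(x + 3)*(x - 3)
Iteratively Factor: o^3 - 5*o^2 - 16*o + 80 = (o + 4)*(o^2 - 9*o + 20) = (o - 4)*(o + 4)*(o - 5)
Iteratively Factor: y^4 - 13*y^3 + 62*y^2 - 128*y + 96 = (y - 2)*(y^3 - 11*y^2 + 40*y - 48) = (y - 4)*(y - 2)*(y^2 - 7*y + 12) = (y - 4)*(y - 3)*(y - 2)*(y - 4)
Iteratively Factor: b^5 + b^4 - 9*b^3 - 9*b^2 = (b + 3)*(b^4 - 2*b^3 - 3*b^2) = (b + 1)*(b + 3)*(b^3 - 3*b^2) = b*(b + 1)*(b + 3)*(b^2 - 3*b) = b*(b - 3)*(b + 1)*(b + 3)*(b)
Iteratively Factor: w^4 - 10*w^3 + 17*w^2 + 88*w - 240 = (w + 3)*(w^3 - 13*w^2 + 56*w - 80) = (w - 5)*(w + 3)*(w^2 - 8*w + 16) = (w - 5)*(w - 4)*(w + 3)*(w - 4)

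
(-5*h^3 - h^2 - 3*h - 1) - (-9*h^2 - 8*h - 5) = -5*h^3 + 8*h^2 + 5*h + 4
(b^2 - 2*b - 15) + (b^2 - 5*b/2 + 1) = 2*b^2 - 9*b/2 - 14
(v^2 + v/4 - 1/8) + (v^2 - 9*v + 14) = 2*v^2 - 35*v/4 + 111/8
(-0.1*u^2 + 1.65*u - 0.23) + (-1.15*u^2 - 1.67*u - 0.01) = -1.25*u^2 - 0.02*u - 0.24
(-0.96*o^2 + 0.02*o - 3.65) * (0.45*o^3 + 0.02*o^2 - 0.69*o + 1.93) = -0.432*o^5 - 0.0102*o^4 - 0.9797*o^3 - 1.9396*o^2 + 2.5571*o - 7.0445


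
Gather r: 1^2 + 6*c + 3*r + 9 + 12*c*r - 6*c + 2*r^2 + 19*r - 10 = 2*r^2 + r*(12*c + 22)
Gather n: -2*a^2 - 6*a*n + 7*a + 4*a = -2*a^2 - 6*a*n + 11*a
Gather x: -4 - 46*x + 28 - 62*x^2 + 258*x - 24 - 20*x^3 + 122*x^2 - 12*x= -20*x^3 + 60*x^2 + 200*x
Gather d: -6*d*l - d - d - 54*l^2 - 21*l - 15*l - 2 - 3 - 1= d*(-6*l - 2) - 54*l^2 - 36*l - 6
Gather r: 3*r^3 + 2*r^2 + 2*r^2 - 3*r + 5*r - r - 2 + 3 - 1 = 3*r^3 + 4*r^2 + r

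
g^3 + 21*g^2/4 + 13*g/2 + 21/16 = (g + 1/4)*(g + 3/2)*(g + 7/2)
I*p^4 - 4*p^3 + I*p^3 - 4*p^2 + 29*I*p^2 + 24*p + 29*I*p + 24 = (p - 3*I)*(p - I)*(p + 8*I)*(I*p + I)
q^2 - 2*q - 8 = (q - 4)*(q + 2)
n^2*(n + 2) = n^3 + 2*n^2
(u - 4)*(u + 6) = u^2 + 2*u - 24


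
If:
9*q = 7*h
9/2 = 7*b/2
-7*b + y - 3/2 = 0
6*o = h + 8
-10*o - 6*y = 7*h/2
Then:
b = 9/7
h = -458/31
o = -35/31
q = -3206/279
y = 21/2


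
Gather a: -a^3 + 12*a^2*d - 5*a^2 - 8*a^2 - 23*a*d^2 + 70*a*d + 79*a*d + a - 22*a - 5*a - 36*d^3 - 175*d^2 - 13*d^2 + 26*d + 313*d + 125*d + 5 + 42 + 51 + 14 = -a^3 + a^2*(12*d - 13) + a*(-23*d^2 + 149*d - 26) - 36*d^3 - 188*d^2 + 464*d + 112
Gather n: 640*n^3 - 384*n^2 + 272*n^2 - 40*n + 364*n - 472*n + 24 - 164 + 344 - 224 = 640*n^3 - 112*n^2 - 148*n - 20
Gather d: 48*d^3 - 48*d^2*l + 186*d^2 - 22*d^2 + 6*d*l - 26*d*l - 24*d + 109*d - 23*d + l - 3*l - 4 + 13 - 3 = 48*d^3 + d^2*(164 - 48*l) + d*(62 - 20*l) - 2*l + 6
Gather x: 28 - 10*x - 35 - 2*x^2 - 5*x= -2*x^2 - 15*x - 7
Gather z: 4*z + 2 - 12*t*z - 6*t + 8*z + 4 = -6*t + z*(12 - 12*t) + 6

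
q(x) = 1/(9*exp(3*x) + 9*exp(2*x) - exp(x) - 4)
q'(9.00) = 0.00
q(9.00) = 0.00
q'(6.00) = 0.00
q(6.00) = 0.00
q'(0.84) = -0.02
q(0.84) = 0.01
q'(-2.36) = -0.01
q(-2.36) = -0.25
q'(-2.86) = -0.00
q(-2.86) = -0.25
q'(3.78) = -0.00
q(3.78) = 0.00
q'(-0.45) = -7.45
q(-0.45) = 0.74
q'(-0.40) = -3.58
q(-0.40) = 0.48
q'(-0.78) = -2.05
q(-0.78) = -0.59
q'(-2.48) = -0.00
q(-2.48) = -0.25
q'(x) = (-27*exp(3*x) - 18*exp(2*x) + exp(x))/(9*exp(3*x) + 9*exp(2*x) - exp(x) - 4)^2 = (-27*exp(2*x) - 18*exp(x) + 1)*exp(x)/(9*exp(3*x) + 9*exp(2*x) - exp(x) - 4)^2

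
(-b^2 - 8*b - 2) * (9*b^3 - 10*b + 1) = -9*b^5 - 72*b^4 - 8*b^3 + 79*b^2 + 12*b - 2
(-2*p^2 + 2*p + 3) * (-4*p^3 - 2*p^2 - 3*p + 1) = 8*p^5 - 4*p^4 - 10*p^3 - 14*p^2 - 7*p + 3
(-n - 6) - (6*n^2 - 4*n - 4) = -6*n^2 + 3*n - 2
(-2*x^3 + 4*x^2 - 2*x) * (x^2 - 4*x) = -2*x^5 + 12*x^4 - 18*x^3 + 8*x^2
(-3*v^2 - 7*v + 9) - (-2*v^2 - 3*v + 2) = -v^2 - 4*v + 7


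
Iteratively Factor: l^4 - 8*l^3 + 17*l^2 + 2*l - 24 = (l - 3)*(l^3 - 5*l^2 + 2*l + 8) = (l - 4)*(l - 3)*(l^2 - l - 2) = (l - 4)*(l - 3)*(l - 2)*(l + 1)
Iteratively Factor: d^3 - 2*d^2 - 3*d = (d + 1)*(d^2 - 3*d) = d*(d + 1)*(d - 3)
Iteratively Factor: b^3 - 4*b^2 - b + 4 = (b + 1)*(b^2 - 5*b + 4) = (b - 1)*(b + 1)*(b - 4)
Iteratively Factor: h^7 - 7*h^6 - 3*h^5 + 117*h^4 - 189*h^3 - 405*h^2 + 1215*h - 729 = (h - 3)*(h^6 - 4*h^5 - 15*h^4 + 72*h^3 + 27*h^2 - 324*h + 243) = (h - 3)^2*(h^5 - h^4 - 18*h^3 + 18*h^2 + 81*h - 81) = (h - 3)^3*(h^4 + 2*h^3 - 12*h^2 - 18*h + 27) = (h - 3)^3*(h + 3)*(h^3 - h^2 - 9*h + 9) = (h - 3)^4*(h + 3)*(h^2 + 2*h - 3) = (h - 3)^4*(h - 1)*(h + 3)*(h + 3)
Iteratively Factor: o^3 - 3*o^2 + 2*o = (o - 1)*(o^2 - 2*o) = (o - 2)*(o - 1)*(o)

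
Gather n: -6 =-6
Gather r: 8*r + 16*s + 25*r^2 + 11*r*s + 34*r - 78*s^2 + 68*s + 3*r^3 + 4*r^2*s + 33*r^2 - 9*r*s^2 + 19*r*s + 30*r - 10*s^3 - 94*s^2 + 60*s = 3*r^3 + r^2*(4*s + 58) + r*(-9*s^2 + 30*s + 72) - 10*s^3 - 172*s^2 + 144*s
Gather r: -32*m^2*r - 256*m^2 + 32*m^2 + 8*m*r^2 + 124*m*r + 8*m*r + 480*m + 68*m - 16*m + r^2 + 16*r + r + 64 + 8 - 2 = -224*m^2 + 532*m + r^2*(8*m + 1) + r*(-32*m^2 + 132*m + 17) + 70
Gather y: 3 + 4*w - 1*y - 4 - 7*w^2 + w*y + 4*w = -7*w^2 + 8*w + y*(w - 1) - 1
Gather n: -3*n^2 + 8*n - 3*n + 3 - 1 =-3*n^2 + 5*n + 2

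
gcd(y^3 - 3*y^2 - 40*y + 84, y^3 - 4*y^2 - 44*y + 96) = y^2 + 4*y - 12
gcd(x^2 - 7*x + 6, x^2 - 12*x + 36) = x - 6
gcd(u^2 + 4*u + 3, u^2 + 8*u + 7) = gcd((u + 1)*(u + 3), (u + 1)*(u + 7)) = u + 1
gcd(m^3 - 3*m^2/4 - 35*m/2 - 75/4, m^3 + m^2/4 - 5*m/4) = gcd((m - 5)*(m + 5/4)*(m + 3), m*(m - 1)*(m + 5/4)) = m + 5/4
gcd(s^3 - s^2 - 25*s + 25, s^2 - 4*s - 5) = s - 5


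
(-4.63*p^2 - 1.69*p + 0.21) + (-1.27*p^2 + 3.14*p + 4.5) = -5.9*p^2 + 1.45*p + 4.71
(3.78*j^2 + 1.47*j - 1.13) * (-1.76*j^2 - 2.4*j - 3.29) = -6.6528*j^4 - 11.6592*j^3 - 13.9754*j^2 - 2.1243*j + 3.7177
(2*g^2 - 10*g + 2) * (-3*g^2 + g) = -6*g^4 + 32*g^3 - 16*g^2 + 2*g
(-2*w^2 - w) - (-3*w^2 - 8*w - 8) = w^2 + 7*w + 8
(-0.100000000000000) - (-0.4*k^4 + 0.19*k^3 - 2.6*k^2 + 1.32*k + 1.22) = 0.4*k^4 - 0.19*k^3 + 2.6*k^2 - 1.32*k - 1.32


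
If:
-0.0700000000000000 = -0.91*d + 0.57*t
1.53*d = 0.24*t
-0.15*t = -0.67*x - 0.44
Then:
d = -0.03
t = -0.16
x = -0.69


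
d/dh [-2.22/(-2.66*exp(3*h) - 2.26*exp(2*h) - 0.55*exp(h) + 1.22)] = (-17.7156*exp(2*h) - 10.0344*exp(h) - 1.221)*exp(h)/(2.66*exp(3*h) + 2.26*exp(2*h) + 0.55*exp(h) - 1.22)^2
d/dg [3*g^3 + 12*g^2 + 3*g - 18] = 9*g^2 + 24*g + 3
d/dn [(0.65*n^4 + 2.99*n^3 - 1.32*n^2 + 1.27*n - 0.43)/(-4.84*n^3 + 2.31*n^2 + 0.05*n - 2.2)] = (-3.146*n^6 + 3.003*n^5 + 0.615600000000001*n^4 + 6.8726*n^3 - 28.9773*n^2 + 7.7946*n - 2.7725)/(23.4256*n^6 - 22.3608*n^5 + 4.8521*n^4 + 21.527*n^3 - 10.1615*n^2 - 0.22*n + 4.84)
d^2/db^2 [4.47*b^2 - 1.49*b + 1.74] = 8.94000000000000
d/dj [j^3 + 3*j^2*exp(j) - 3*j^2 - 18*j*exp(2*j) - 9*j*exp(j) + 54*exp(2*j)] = 3*j^2*exp(j) + 3*j^2 - 36*j*exp(2*j) - 3*j*exp(j) - 6*j + 90*exp(2*j) - 9*exp(j)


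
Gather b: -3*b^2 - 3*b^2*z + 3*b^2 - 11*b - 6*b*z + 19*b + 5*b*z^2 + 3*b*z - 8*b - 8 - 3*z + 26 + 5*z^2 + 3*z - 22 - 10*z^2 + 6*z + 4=-3*b^2*z + b*(5*z^2 - 3*z) - 5*z^2 + 6*z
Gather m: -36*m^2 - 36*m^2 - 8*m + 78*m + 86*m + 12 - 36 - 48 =-72*m^2 + 156*m - 72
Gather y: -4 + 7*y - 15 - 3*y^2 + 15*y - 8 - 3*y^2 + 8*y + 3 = -6*y^2 + 30*y - 24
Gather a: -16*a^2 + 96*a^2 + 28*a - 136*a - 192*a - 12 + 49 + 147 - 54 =80*a^2 - 300*a + 130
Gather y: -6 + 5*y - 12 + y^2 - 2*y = y^2 + 3*y - 18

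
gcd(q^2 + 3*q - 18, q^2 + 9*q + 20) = 1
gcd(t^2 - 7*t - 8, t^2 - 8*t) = t - 8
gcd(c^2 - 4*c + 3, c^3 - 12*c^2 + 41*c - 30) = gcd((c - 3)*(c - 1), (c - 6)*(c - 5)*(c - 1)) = c - 1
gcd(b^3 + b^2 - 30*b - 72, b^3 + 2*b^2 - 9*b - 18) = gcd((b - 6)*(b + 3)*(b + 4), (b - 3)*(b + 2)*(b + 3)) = b + 3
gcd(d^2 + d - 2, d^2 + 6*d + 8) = d + 2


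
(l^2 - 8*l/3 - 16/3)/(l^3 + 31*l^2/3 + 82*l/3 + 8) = (3*l^2 - 8*l - 16)/(3*l^3 + 31*l^2 + 82*l + 24)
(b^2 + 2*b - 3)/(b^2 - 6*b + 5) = (b + 3)/(b - 5)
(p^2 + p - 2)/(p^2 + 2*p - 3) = (p + 2)/(p + 3)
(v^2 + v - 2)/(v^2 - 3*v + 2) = (v + 2)/(v - 2)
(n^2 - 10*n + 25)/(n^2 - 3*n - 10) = (n - 5)/(n + 2)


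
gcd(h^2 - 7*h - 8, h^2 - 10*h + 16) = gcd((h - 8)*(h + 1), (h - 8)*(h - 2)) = h - 8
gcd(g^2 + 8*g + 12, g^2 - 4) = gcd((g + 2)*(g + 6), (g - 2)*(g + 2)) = g + 2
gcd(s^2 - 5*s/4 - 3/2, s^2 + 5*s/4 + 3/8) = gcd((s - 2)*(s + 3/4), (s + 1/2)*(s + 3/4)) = s + 3/4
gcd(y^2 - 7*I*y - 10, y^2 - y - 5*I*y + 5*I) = y - 5*I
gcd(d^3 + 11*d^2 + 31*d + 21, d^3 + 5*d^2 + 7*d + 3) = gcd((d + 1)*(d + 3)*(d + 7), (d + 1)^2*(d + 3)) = d^2 + 4*d + 3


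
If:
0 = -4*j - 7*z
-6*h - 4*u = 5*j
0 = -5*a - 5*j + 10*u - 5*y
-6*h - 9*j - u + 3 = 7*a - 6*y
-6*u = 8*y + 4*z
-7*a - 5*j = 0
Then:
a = 33/37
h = 449/370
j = -231/185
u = -48/185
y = -6/37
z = 132/185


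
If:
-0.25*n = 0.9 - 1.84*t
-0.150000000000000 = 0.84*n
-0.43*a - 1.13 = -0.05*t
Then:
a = -2.57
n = -0.18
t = 0.46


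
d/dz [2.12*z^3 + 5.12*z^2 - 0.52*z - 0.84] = 6.36*z^2 + 10.24*z - 0.52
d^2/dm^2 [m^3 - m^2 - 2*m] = 6*m - 2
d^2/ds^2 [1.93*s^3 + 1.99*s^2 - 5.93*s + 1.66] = 11.58*s + 3.98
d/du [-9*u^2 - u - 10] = -18*u - 1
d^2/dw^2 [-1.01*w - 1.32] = 0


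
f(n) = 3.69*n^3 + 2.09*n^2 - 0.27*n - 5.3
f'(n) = 11.07*n^2 + 4.18*n - 0.27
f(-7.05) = -1192.50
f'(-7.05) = 520.47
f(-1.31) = -9.66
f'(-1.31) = 13.25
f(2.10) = 37.52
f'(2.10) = 57.33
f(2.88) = 99.40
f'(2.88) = 103.59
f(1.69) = 18.02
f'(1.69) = 38.41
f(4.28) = 321.14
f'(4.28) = 220.41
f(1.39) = 8.27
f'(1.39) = 26.93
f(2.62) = 74.70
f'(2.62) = 86.67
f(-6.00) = -725.48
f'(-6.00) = 373.17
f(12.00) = 6668.74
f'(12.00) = 1643.97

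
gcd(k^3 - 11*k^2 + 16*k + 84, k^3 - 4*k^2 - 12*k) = k^2 - 4*k - 12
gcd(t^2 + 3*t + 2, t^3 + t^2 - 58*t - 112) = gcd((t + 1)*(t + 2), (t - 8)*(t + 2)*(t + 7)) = t + 2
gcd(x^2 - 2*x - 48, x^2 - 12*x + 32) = x - 8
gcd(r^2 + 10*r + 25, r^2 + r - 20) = r + 5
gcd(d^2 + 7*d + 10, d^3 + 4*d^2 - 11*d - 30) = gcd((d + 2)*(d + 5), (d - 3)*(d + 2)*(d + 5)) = d^2 + 7*d + 10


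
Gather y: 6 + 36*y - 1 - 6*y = 30*y + 5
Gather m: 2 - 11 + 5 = -4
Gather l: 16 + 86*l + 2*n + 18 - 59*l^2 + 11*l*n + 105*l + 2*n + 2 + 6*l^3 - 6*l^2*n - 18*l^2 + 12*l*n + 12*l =6*l^3 + l^2*(-6*n - 77) + l*(23*n + 203) + 4*n + 36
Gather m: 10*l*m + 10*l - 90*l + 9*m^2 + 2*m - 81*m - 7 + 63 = -80*l + 9*m^2 + m*(10*l - 79) + 56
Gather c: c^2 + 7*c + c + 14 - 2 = c^2 + 8*c + 12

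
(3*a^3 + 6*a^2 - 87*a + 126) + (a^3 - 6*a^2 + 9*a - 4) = 4*a^3 - 78*a + 122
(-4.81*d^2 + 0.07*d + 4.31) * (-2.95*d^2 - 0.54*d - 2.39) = 14.1895*d^4 + 2.3909*d^3 - 1.2564*d^2 - 2.4947*d - 10.3009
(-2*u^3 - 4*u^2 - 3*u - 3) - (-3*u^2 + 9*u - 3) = -2*u^3 - u^2 - 12*u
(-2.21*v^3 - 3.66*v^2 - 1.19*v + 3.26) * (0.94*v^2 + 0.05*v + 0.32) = -2.0774*v^5 - 3.5509*v^4 - 2.0088*v^3 + 1.8337*v^2 - 0.2178*v + 1.0432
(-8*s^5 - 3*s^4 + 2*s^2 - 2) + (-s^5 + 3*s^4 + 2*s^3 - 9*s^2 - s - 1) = -9*s^5 + 2*s^3 - 7*s^2 - s - 3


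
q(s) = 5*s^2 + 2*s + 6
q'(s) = 10*s + 2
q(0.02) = 6.04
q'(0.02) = 2.20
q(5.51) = 168.82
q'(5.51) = 57.10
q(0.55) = 8.61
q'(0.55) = 7.50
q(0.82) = 11.00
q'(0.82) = 10.20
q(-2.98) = 44.44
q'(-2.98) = -27.80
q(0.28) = 6.95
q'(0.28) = 4.80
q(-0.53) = 6.34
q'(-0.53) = -3.30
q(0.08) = 6.19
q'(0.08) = 2.80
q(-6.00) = 174.00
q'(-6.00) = -58.00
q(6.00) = 198.00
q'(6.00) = 62.00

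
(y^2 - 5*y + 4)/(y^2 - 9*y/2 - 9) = 2*(-y^2 + 5*y - 4)/(-2*y^2 + 9*y + 18)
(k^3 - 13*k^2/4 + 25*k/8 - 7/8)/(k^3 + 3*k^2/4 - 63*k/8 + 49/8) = (2*k - 1)/(2*k + 7)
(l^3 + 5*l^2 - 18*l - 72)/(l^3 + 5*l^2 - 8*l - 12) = (l^2 - l - 12)/(l^2 - l - 2)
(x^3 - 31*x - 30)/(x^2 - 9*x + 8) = (x^3 - 31*x - 30)/(x^2 - 9*x + 8)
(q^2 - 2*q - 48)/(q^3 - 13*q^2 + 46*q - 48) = (q + 6)/(q^2 - 5*q + 6)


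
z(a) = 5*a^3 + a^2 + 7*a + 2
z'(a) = 15*a^2 + 2*a + 7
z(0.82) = 11.17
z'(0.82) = 18.73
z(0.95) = 13.84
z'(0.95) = 22.44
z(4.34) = 459.95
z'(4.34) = 298.21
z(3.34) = 222.83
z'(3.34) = 181.01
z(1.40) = 27.48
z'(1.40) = 39.20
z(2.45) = 98.68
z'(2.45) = 101.94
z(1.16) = 19.27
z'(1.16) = 29.50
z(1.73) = 42.99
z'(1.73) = 55.35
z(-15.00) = -16753.00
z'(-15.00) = 3352.00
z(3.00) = 167.00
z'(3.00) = 148.00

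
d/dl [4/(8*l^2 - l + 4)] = 4*(1 - 16*l)/(8*l^2 - l + 4)^2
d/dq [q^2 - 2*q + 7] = 2*q - 2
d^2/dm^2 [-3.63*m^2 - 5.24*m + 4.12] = -7.26000000000000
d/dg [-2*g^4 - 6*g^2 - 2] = -8*g^3 - 12*g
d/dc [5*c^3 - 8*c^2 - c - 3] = 15*c^2 - 16*c - 1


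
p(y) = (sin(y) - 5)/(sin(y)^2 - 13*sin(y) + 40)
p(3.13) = -0.13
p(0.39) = -0.13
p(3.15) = -0.12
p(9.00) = -0.13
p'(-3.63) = 0.02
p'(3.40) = 0.01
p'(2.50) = 0.01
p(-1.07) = -0.11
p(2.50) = -0.14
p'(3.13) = 0.02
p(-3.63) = -0.13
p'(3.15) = 0.02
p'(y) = (-2*sin(y)*cos(y) + 13*cos(y))*(sin(y) - 5)/(sin(y)^2 - 13*sin(y) + 40)^2 + cos(y)/(sin(y)^2 - 13*sin(y) + 40)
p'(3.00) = 0.02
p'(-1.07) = -0.01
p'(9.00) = 0.02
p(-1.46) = -0.11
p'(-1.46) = -0.00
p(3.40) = -0.12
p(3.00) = -0.13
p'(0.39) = -0.02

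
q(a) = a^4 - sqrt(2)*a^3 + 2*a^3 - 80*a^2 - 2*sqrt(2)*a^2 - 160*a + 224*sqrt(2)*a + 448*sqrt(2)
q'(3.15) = -222.57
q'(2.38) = -173.60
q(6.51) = 101.64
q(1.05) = 708.77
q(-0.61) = 507.11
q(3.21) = 408.92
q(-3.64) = -887.27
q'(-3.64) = 590.14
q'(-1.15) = 343.53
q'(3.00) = -216.37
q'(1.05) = -10.59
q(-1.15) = 344.58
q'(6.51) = 256.41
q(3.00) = 455.28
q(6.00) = 14.98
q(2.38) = 577.52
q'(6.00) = 90.11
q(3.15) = 422.34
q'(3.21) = -224.56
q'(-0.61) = 257.58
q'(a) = 4*a^3 - 3*sqrt(2)*a^2 + 6*a^2 - 160*a - 4*sqrt(2)*a - 160 + 224*sqrt(2)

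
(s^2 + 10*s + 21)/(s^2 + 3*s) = (s + 7)/s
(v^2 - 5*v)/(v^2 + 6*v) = (v - 5)/(v + 6)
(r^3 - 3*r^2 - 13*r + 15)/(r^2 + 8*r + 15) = (r^2 - 6*r + 5)/(r + 5)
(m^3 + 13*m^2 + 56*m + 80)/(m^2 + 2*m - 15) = (m^2 + 8*m + 16)/(m - 3)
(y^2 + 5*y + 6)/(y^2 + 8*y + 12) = (y + 3)/(y + 6)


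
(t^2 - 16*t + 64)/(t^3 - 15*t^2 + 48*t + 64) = 1/(t + 1)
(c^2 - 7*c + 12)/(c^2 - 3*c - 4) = (c - 3)/(c + 1)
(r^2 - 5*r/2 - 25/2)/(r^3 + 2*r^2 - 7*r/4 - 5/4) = 2*(r - 5)/(2*r^2 - r - 1)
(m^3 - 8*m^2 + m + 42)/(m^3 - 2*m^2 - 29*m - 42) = (m - 3)/(m + 3)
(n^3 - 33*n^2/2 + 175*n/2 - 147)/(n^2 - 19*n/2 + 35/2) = (2*n^2 - 19*n + 42)/(2*n - 5)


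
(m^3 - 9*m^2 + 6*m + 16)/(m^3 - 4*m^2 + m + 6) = (m - 8)/(m - 3)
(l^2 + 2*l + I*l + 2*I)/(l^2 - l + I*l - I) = (l + 2)/(l - 1)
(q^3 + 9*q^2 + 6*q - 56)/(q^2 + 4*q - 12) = (q^2 + 11*q + 28)/(q + 6)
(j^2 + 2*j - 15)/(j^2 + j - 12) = (j + 5)/(j + 4)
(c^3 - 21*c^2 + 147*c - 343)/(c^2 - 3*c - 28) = (c^2 - 14*c + 49)/(c + 4)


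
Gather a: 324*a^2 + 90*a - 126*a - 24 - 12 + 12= 324*a^2 - 36*a - 24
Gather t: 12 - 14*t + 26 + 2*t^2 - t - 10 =2*t^2 - 15*t + 28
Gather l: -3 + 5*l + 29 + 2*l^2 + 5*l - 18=2*l^2 + 10*l + 8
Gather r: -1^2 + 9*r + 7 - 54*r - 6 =-45*r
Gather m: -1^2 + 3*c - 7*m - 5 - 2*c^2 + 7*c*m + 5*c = -2*c^2 + 8*c + m*(7*c - 7) - 6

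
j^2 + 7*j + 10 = (j + 2)*(j + 5)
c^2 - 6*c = c*(c - 6)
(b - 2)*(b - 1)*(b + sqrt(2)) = b^3 - 3*b^2 + sqrt(2)*b^2 - 3*sqrt(2)*b + 2*b + 2*sqrt(2)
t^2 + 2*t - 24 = (t - 4)*(t + 6)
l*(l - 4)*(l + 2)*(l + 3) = l^4 + l^3 - 14*l^2 - 24*l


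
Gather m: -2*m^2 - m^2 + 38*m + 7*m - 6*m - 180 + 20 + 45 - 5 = -3*m^2 + 39*m - 120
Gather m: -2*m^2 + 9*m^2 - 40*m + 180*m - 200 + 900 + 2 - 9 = 7*m^2 + 140*m + 693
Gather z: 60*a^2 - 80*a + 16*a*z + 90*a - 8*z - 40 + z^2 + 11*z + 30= 60*a^2 + 10*a + z^2 + z*(16*a + 3) - 10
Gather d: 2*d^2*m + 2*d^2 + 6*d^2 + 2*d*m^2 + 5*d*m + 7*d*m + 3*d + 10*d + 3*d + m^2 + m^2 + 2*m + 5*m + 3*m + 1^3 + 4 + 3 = d^2*(2*m + 8) + d*(2*m^2 + 12*m + 16) + 2*m^2 + 10*m + 8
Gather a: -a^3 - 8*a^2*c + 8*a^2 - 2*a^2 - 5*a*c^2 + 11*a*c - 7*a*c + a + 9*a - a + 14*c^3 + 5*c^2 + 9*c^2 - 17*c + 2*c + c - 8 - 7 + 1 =-a^3 + a^2*(6 - 8*c) + a*(-5*c^2 + 4*c + 9) + 14*c^3 + 14*c^2 - 14*c - 14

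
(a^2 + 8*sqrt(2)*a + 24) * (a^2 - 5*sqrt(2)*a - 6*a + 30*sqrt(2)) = a^4 - 6*a^3 + 3*sqrt(2)*a^3 - 56*a^2 - 18*sqrt(2)*a^2 - 120*sqrt(2)*a + 336*a + 720*sqrt(2)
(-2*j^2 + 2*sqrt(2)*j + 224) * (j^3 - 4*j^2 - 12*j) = -2*j^5 + 2*sqrt(2)*j^4 + 8*j^4 - 8*sqrt(2)*j^3 + 248*j^3 - 896*j^2 - 24*sqrt(2)*j^2 - 2688*j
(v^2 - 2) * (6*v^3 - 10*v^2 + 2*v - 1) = 6*v^5 - 10*v^4 - 10*v^3 + 19*v^2 - 4*v + 2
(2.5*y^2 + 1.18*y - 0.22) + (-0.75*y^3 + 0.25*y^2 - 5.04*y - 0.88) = -0.75*y^3 + 2.75*y^2 - 3.86*y - 1.1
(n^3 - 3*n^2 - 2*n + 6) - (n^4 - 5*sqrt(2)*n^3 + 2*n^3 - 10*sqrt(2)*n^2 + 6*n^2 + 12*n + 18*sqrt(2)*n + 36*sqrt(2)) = -n^4 - n^3 + 5*sqrt(2)*n^3 - 9*n^2 + 10*sqrt(2)*n^2 - 18*sqrt(2)*n - 14*n - 36*sqrt(2) + 6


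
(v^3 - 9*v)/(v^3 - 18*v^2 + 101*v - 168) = v*(v + 3)/(v^2 - 15*v + 56)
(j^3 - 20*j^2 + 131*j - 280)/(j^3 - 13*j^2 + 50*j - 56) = (j^2 - 13*j + 40)/(j^2 - 6*j + 8)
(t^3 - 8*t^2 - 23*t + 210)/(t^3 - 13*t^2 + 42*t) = (t + 5)/t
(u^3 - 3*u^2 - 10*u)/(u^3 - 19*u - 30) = u/(u + 3)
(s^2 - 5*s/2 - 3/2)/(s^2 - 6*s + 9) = (s + 1/2)/(s - 3)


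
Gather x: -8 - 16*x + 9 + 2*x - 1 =-14*x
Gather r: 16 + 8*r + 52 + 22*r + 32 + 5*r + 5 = 35*r + 105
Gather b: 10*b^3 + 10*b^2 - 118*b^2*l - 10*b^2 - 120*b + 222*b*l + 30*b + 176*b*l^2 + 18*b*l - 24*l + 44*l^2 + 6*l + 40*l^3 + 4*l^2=10*b^3 - 118*b^2*l + b*(176*l^2 + 240*l - 90) + 40*l^3 + 48*l^2 - 18*l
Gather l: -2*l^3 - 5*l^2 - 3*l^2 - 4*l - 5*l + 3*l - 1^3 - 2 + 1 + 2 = -2*l^3 - 8*l^2 - 6*l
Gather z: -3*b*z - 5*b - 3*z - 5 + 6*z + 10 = -5*b + z*(3 - 3*b) + 5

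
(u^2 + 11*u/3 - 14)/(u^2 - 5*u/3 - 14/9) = 3*(u + 6)/(3*u + 2)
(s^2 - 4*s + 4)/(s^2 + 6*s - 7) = (s^2 - 4*s + 4)/(s^2 + 6*s - 7)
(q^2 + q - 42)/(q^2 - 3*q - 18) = (q + 7)/(q + 3)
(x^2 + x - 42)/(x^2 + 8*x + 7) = (x - 6)/(x + 1)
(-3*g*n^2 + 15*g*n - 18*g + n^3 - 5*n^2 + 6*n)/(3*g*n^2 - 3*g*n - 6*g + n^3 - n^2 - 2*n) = (-3*g*n + 9*g + n^2 - 3*n)/(3*g*n + 3*g + n^2 + n)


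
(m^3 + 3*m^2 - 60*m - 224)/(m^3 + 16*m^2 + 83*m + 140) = (m - 8)/(m + 5)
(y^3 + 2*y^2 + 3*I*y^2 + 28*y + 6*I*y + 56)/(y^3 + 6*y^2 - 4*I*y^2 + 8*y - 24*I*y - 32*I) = (y + 7*I)/(y + 4)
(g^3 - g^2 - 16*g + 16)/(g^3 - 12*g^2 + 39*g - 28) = (g + 4)/(g - 7)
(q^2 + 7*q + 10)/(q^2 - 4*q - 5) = (q^2 + 7*q + 10)/(q^2 - 4*q - 5)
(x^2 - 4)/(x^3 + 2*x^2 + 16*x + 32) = (x - 2)/(x^2 + 16)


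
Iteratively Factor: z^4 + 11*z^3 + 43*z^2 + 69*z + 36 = (z + 1)*(z^3 + 10*z^2 + 33*z + 36) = (z + 1)*(z + 3)*(z^2 + 7*z + 12) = (z + 1)*(z + 3)*(z + 4)*(z + 3)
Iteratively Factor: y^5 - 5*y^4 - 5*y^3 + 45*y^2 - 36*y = (y)*(y^4 - 5*y^3 - 5*y^2 + 45*y - 36) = y*(y - 4)*(y^3 - y^2 - 9*y + 9) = y*(y - 4)*(y - 3)*(y^2 + 2*y - 3) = y*(y - 4)*(y - 3)*(y - 1)*(y + 3)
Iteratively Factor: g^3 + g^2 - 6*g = (g - 2)*(g^2 + 3*g) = (g - 2)*(g + 3)*(g)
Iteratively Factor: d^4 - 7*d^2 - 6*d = (d)*(d^3 - 7*d - 6) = d*(d + 2)*(d^2 - 2*d - 3) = d*(d - 3)*(d + 2)*(d + 1)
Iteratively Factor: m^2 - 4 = (m + 2)*(m - 2)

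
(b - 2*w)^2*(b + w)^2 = b^4 - 2*b^3*w - 3*b^2*w^2 + 4*b*w^3 + 4*w^4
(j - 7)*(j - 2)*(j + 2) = j^3 - 7*j^2 - 4*j + 28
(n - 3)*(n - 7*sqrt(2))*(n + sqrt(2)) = n^3 - 6*sqrt(2)*n^2 - 3*n^2 - 14*n + 18*sqrt(2)*n + 42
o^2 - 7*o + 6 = (o - 6)*(o - 1)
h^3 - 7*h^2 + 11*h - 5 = (h - 5)*(h - 1)^2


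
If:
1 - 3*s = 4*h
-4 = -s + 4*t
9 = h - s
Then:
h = 4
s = -5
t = -9/4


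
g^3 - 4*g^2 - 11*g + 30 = (g - 5)*(g - 2)*(g + 3)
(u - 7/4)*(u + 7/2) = u^2 + 7*u/4 - 49/8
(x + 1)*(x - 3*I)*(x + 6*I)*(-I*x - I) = -I*x^4 + 3*x^3 - 2*I*x^3 + 6*x^2 - 19*I*x^2 + 3*x - 36*I*x - 18*I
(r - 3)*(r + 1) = r^2 - 2*r - 3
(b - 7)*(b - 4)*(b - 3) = b^3 - 14*b^2 + 61*b - 84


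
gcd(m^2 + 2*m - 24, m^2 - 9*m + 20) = m - 4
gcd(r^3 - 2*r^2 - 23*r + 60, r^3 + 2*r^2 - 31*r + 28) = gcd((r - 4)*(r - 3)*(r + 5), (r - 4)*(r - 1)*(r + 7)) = r - 4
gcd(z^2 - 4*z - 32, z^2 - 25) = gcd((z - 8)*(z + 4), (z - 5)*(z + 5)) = 1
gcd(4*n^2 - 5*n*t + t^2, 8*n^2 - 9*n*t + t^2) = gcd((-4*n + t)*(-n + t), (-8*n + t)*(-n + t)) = -n + t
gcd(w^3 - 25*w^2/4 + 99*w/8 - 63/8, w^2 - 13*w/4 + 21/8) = w^2 - 13*w/4 + 21/8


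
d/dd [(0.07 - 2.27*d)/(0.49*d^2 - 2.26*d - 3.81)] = (1.1123*d^2 - 0.0686*d + 8.8069)/(0.2401*d^4 - 2.2148*d^3 + 1.3738*d^2 + 17.2212*d + 14.5161)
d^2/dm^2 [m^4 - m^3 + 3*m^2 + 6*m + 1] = 12*m^2 - 6*m + 6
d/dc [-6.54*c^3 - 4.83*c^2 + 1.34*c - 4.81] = -19.62*c^2 - 9.66*c + 1.34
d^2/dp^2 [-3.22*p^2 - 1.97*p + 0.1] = -6.44000000000000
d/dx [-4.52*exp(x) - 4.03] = -4.52*exp(x)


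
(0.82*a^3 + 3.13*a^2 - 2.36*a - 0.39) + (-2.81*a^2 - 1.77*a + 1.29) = 0.82*a^3 + 0.32*a^2 - 4.13*a + 0.9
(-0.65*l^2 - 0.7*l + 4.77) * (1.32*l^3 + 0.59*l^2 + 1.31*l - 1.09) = -0.858*l^5 - 1.3075*l^4 + 5.0319*l^3 + 2.6058*l^2 + 7.0117*l - 5.1993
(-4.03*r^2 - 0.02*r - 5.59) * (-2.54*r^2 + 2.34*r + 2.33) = 10.2362*r^4 - 9.3794*r^3 + 4.7619*r^2 - 13.1272*r - 13.0247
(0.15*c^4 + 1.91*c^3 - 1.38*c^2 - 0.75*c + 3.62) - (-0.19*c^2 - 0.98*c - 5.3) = 0.15*c^4 + 1.91*c^3 - 1.19*c^2 + 0.23*c + 8.92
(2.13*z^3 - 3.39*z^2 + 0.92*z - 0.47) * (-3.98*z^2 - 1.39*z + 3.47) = -8.4774*z^5 + 10.5315*z^4 + 8.4416*z^3 - 11.1715*z^2 + 3.8457*z - 1.6309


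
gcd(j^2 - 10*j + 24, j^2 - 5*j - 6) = j - 6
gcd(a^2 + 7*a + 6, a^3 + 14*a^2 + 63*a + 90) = a + 6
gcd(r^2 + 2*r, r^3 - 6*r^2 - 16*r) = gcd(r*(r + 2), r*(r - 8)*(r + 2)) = r^2 + 2*r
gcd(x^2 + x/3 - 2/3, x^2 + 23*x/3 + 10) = 1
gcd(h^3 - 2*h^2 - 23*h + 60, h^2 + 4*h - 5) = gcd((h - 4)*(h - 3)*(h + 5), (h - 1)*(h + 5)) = h + 5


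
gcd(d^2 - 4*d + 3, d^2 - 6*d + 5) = d - 1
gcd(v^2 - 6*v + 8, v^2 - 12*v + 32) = v - 4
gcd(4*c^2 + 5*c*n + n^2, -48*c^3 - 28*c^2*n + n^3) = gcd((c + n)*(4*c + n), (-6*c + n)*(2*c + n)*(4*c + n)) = 4*c + n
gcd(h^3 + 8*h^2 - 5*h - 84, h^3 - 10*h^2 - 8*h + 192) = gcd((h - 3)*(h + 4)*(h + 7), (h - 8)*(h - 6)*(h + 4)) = h + 4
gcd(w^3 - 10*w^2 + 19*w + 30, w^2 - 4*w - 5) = w^2 - 4*w - 5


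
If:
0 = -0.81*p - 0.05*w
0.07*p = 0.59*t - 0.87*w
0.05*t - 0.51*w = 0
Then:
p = 0.00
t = 0.00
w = 0.00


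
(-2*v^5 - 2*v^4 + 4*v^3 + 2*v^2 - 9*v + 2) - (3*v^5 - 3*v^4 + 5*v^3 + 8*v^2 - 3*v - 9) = -5*v^5 + v^4 - v^3 - 6*v^2 - 6*v + 11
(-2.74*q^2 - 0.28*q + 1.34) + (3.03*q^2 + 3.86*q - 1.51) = 0.29*q^2 + 3.58*q - 0.17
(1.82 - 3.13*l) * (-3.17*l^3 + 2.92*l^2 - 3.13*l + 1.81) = 9.9221*l^4 - 14.909*l^3 + 15.1113*l^2 - 11.3619*l + 3.2942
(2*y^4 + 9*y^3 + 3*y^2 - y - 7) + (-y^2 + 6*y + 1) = 2*y^4 + 9*y^3 + 2*y^2 + 5*y - 6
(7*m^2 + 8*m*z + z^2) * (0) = 0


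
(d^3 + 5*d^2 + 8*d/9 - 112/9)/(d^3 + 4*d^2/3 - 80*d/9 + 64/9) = (3*d + 7)/(3*d - 4)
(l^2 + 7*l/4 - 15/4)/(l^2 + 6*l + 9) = (l - 5/4)/(l + 3)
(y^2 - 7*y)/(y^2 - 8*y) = (y - 7)/(y - 8)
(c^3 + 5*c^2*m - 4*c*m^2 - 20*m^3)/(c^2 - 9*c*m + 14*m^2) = (c^2 + 7*c*m + 10*m^2)/(c - 7*m)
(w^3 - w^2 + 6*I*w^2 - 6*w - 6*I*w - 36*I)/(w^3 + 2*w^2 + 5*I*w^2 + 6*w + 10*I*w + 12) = (w - 3)/(w - I)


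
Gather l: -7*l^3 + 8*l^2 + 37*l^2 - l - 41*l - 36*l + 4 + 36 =-7*l^3 + 45*l^2 - 78*l + 40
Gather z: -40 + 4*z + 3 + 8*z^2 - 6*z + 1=8*z^2 - 2*z - 36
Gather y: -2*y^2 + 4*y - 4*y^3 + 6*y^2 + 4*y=-4*y^3 + 4*y^2 + 8*y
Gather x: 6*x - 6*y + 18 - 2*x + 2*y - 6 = 4*x - 4*y + 12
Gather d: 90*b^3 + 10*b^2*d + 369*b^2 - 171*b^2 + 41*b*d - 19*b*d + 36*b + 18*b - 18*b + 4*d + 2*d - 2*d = 90*b^3 + 198*b^2 + 36*b + d*(10*b^2 + 22*b + 4)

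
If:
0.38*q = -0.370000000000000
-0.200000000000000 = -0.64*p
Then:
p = 0.31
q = -0.97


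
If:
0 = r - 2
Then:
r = 2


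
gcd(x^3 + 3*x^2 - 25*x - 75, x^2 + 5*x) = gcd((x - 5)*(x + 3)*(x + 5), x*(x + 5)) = x + 5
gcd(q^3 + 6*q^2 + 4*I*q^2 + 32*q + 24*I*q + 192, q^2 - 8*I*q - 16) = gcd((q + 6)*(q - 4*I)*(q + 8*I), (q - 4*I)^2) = q - 4*I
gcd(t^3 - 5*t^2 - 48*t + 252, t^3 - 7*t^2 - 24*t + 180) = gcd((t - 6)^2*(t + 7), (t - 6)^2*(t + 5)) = t^2 - 12*t + 36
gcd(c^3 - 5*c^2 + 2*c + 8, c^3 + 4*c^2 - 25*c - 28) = c^2 - 3*c - 4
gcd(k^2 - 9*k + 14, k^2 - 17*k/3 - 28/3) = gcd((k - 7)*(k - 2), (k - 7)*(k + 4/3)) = k - 7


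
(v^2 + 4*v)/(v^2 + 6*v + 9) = v*(v + 4)/(v^2 + 6*v + 9)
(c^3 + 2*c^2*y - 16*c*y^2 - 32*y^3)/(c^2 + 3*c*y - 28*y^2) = (c^2 + 6*c*y + 8*y^2)/(c + 7*y)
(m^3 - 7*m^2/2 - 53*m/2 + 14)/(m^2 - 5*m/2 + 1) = (m^2 - 3*m - 28)/(m - 2)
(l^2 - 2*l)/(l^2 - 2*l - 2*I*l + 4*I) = l/(l - 2*I)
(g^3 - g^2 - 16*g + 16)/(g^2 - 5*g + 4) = g + 4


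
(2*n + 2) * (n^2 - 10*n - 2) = 2*n^3 - 18*n^2 - 24*n - 4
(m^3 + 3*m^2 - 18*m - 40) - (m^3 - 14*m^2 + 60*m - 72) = 17*m^2 - 78*m + 32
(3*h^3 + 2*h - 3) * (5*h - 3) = 15*h^4 - 9*h^3 + 10*h^2 - 21*h + 9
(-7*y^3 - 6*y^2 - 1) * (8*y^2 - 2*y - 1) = -56*y^5 - 34*y^4 + 19*y^3 - 2*y^2 + 2*y + 1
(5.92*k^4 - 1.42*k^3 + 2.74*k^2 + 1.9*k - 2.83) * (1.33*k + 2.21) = 7.8736*k^5 + 11.1946*k^4 + 0.506000000000001*k^3 + 8.5824*k^2 + 0.435099999999999*k - 6.2543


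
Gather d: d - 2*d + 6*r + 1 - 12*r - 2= -d - 6*r - 1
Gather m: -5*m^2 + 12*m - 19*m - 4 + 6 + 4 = -5*m^2 - 7*m + 6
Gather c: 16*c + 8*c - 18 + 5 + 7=24*c - 6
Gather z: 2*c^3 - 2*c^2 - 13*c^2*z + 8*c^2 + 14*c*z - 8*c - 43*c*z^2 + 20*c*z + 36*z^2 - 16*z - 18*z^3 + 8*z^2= 2*c^3 + 6*c^2 - 8*c - 18*z^3 + z^2*(44 - 43*c) + z*(-13*c^2 + 34*c - 16)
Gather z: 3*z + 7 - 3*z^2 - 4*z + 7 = -3*z^2 - z + 14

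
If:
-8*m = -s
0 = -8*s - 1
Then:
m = -1/64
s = -1/8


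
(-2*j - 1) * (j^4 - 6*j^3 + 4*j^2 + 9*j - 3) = -2*j^5 + 11*j^4 - 2*j^3 - 22*j^2 - 3*j + 3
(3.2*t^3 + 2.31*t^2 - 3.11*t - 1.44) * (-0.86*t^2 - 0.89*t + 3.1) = -2.752*t^5 - 4.8346*t^4 + 10.5387*t^3 + 11.1673*t^2 - 8.3594*t - 4.464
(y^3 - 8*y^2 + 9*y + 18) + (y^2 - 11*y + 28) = y^3 - 7*y^2 - 2*y + 46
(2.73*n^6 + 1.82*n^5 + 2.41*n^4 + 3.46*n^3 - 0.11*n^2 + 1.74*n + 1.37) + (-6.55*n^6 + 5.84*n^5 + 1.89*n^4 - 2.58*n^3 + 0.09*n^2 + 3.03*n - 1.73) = -3.82*n^6 + 7.66*n^5 + 4.3*n^4 + 0.88*n^3 - 0.02*n^2 + 4.77*n - 0.36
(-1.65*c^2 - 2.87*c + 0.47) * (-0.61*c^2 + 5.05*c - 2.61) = 1.0065*c^4 - 6.5818*c^3 - 10.4737*c^2 + 9.8642*c - 1.2267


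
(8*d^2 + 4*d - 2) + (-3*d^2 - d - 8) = 5*d^2 + 3*d - 10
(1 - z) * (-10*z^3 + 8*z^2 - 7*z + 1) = 10*z^4 - 18*z^3 + 15*z^2 - 8*z + 1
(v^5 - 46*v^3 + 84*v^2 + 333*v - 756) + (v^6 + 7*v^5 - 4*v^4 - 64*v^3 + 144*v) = v^6 + 8*v^5 - 4*v^4 - 110*v^3 + 84*v^2 + 477*v - 756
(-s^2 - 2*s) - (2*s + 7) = -s^2 - 4*s - 7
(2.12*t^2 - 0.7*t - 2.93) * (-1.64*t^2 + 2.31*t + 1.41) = -3.4768*t^4 + 6.0452*t^3 + 6.1774*t^2 - 7.7553*t - 4.1313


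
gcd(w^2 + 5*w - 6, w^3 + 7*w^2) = 1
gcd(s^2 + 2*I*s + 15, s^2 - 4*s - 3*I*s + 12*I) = s - 3*I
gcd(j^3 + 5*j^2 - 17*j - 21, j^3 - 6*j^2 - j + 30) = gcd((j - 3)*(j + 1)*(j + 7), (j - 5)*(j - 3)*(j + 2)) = j - 3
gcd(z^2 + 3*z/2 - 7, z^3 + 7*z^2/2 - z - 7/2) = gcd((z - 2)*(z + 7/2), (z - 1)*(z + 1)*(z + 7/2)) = z + 7/2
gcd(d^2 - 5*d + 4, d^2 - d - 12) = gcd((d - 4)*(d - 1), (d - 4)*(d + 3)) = d - 4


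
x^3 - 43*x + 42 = (x - 6)*(x - 1)*(x + 7)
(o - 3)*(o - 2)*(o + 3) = o^3 - 2*o^2 - 9*o + 18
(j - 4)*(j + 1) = j^2 - 3*j - 4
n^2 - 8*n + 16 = (n - 4)^2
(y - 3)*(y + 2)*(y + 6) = y^3 + 5*y^2 - 12*y - 36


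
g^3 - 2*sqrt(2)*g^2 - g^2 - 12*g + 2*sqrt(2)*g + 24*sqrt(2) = (g - 4)*(g + 3)*(g - 2*sqrt(2))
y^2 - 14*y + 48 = (y - 8)*(y - 6)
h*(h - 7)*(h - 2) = h^3 - 9*h^2 + 14*h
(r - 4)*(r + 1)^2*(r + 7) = r^4 + 5*r^3 - 21*r^2 - 53*r - 28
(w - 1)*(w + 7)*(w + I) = w^3 + 6*w^2 + I*w^2 - 7*w + 6*I*w - 7*I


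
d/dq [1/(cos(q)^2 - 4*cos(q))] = 2*(cos(q) - 2)*sin(q)/((cos(q) - 4)^2*cos(q)^2)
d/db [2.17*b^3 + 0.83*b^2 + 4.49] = b*(6.51*b + 1.66)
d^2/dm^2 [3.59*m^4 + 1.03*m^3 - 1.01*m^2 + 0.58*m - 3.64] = 43.08*m^2 + 6.18*m - 2.02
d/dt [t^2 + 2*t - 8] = 2*t + 2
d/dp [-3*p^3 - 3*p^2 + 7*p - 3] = -9*p^2 - 6*p + 7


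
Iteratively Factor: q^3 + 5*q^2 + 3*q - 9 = (q - 1)*(q^2 + 6*q + 9) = (q - 1)*(q + 3)*(q + 3)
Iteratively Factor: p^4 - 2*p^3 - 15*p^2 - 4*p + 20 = (p + 2)*(p^3 - 4*p^2 - 7*p + 10) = (p - 5)*(p + 2)*(p^2 + p - 2) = (p - 5)*(p + 2)^2*(p - 1)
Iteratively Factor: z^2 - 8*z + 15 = (z - 5)*(z - 3)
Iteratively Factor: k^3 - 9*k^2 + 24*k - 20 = (k - 2)*(k^2 - 7*k + 10) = (k - 5)*(k - 2)*(k - 2)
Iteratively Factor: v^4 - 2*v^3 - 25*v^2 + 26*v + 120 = (v + 2)*(v^3 - 4*v^2 - 17*v + 60) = (v + 2)*(v + 4)*(v^2 - 8*v + 15) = (v - 3)*(v + 2)*(v + 4)*(v - 5)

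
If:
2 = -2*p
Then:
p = -1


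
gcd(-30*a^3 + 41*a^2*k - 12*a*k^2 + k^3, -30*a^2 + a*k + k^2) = 5*a - k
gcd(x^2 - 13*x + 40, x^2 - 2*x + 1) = 1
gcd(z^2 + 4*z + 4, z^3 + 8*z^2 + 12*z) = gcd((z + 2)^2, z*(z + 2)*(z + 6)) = z + 2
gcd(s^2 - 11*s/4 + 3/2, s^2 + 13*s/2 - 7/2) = 1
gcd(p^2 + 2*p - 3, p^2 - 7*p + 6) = p - 1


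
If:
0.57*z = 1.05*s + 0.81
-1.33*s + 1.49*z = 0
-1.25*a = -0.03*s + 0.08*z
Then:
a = 0.05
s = -1.50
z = -1.34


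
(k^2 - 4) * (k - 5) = k^3 - 5*k^2 - 4*k + 20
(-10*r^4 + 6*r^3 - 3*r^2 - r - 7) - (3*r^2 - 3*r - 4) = -10*r^4 + 6*r^3 - 6*r^2 + 2*r - 3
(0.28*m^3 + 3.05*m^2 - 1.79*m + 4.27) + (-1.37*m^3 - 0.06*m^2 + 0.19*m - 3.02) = -1.09*m^3 + 2.99*m^2 - 1.6*m + 1.25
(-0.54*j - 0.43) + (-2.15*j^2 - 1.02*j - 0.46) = -2.15*j^2 - 1.56*j - 0.89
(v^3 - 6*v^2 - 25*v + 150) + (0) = v^3 - 6*v^2 - 25*v + 150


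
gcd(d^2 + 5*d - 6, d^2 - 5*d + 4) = d - 1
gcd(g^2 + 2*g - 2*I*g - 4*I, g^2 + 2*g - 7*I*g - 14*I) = g + 2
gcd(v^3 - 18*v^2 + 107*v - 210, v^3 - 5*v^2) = v - 5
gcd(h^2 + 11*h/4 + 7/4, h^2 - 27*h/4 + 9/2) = 1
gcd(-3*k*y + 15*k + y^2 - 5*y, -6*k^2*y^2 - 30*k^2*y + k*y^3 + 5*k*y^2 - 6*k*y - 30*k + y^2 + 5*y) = 1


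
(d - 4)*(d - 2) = d^2 - 6*d + 8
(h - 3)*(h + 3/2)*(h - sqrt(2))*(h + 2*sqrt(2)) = h^4 - 3*h^3/2 + sqrt(2)*h^3 - 17*h^2/2 - 3*sqrt(2)*h^2/2 - 9*sqrt(2)*h/2 + 6*h + 18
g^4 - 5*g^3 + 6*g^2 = g^2*(g - 3)*(g - 2)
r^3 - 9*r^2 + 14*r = r*(r - 7)*(r - 2)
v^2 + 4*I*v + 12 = (v - 2*I)*(v + 6*I)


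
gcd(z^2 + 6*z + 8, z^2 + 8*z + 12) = z + 2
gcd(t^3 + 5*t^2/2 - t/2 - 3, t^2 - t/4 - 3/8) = 1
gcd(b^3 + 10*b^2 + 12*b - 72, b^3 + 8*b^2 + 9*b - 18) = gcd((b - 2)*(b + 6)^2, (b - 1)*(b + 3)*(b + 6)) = b + 6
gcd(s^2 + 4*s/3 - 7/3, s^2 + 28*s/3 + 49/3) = s + 7/3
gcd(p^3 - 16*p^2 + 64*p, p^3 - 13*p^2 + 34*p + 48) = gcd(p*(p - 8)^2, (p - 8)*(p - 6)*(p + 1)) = p - 8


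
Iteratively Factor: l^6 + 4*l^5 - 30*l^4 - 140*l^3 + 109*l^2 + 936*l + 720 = (l + 4)*(l^5 - 30*l^3 - 20*l^2 + 189*l + 180) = (l + 4)^2*(l^4 - 4*l^3 - 14*l^2 + 36*l + 45) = (l + 1)*(l + 4)^2*(l^3 - 5*l^2 - 9*l + 45) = (l - 5)*(l + 1)*(l + 4)^2*(l^2 - 9) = (l - 5)*(l + 1)*(l + 3)*(l + 4)^2*(l - 3)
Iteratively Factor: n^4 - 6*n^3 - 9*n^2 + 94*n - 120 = (n - 3)*(n^3 - 3*n^2 - 18*n + 40) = (n - 5)*(n - 3)*(n^2 + 2*n - 8) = (n - 5)*(n - 3)*(n - 2)*(n + 4)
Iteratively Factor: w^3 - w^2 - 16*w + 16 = (w - 4)*(w^2 + 3*w - 4) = (w - 4)*(w - 1)*(w + 4)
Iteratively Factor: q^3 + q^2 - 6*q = (q - 2)*(q^2 + 3*q) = (q - 2)*(q + 3)*(q)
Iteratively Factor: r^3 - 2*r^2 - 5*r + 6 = (r - 3)*(r^2 + r - 2) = (r - 3)*(r - 1)*(r + 2)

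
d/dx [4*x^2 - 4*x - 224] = 8*x - 4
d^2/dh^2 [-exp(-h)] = -exp(-h)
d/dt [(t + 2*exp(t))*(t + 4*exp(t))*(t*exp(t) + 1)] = (t + 1)*(t + 2*exp(t))*(t + 4*exp(t))*exp(t) + (t + 2*exp(t))*(t*exp(t) + 1)*(4*exp(t) + 1) + (t + 4*exp(t))*(t*exp(t) + 1)*(2*exp(t) + 1)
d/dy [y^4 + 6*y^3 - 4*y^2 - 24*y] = 4*y^3 + 18*y^2 - 8*y - 24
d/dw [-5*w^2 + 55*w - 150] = 55 - 10*w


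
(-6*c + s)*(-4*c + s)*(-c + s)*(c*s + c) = -24*c^4*s - 24*c^4 + 34*c^3*s^2 + 34*c^3*s - 11*c^2*s^3 - 11*c^2*s^2 + c*s^4 + c*s^3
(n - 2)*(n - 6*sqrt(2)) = n^2 - 6*sqrt(2)*n - 2*n + 12*sqrt(2)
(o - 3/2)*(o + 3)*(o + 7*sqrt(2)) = o^3 + 3*o^2/2 + 7*sqrt(2)*o^2 - 9*o/2 + 21*sqrt(2)*o/2 - 63*sqrt(2)/2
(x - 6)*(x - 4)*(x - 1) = x^3 - 11*x^2 + 34*x - 24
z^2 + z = z*(z + 1)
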